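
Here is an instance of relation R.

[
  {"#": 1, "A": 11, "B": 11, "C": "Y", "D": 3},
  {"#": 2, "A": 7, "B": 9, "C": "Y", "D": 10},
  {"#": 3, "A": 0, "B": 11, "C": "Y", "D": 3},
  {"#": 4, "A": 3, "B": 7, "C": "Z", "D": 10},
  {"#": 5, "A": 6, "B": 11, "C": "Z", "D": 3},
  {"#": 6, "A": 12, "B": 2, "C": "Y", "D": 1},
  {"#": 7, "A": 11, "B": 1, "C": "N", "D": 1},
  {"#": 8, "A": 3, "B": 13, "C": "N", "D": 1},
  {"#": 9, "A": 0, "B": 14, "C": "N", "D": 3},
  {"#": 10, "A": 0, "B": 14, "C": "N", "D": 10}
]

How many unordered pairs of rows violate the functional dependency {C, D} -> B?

(C=Y, D=3): all 2 rows agree on B — 0 pairs.
(C=N, D=1): violating pairs (7,8) — 1 pair.

1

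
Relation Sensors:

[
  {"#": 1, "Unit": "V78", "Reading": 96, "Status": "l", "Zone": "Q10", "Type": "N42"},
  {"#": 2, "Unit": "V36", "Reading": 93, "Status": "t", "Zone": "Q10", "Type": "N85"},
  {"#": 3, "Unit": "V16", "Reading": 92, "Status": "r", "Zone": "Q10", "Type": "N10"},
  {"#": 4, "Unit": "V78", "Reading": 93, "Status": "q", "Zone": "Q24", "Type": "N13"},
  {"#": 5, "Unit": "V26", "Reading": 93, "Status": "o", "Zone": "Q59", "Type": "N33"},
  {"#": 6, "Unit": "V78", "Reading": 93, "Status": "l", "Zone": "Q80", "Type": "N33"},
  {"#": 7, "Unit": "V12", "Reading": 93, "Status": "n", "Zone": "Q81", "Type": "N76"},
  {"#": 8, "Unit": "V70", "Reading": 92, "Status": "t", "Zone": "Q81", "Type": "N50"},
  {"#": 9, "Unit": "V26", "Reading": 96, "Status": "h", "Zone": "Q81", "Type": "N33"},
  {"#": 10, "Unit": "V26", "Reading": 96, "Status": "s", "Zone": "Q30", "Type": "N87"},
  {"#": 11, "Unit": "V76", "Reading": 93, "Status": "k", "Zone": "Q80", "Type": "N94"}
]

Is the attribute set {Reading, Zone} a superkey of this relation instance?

No

Rows 6 and 11 have the same {Reading, Zone} value (Reading=93, Zone=Q80) but are distinct tuples, so {Reading, Zone} does not determine every attribute — not a superkey.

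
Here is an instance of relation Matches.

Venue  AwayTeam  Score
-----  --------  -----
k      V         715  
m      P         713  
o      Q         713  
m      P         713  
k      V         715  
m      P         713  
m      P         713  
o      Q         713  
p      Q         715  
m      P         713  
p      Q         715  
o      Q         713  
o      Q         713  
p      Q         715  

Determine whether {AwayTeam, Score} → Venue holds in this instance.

Yes

(AwayTeam=V, Score=715): 2 rows → Venue = k, k ✓
(AwayTeam=P, Score=713): 5 rows → Venue = m, m, m, m, m ✓
(AwayTeam=Q, Score=713): 4 rows → Venue = o, o, o, o ✓
(AwayTeam=Q, Score=715): 3 rows → Venue = p, p, p ✓
Every {AwayTeam, Score} value is associated with a single Venue value, so {AwayTeam, Score} → Venue holds.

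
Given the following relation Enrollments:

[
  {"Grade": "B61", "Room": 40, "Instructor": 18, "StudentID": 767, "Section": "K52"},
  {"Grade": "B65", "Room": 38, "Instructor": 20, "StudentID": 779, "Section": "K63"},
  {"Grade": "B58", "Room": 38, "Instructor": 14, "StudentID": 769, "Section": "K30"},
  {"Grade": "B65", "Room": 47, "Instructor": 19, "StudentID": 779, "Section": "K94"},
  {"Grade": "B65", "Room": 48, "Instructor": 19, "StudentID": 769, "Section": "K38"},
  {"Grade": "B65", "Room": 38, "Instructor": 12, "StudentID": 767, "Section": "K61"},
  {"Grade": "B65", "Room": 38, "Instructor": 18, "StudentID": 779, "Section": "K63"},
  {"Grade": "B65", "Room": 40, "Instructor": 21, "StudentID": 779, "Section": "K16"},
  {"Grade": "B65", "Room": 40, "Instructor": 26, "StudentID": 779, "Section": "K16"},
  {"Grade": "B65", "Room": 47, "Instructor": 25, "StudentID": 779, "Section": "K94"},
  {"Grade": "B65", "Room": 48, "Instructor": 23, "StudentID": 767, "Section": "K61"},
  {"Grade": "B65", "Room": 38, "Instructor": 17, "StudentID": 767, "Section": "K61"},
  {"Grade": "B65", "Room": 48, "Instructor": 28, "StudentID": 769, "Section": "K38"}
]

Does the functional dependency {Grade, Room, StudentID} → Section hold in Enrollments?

Yes

(Grade=B61, Room=40, StudentID=767): 1 row → Section = K52 ✓
(Grade=B65, Room=38, StudentID=779): 2 rows → Section = K63, K63 ✓
(Grade=B58, Room=38, StudentID=769): 1 row → Section = K30 ✓
(Grade=B65, Room=47, StudentID=779): 2 rows → Section = K94, K94 ✓
(Grade=B65, Room=48, StudentID=769): 2 rows → Section = K38, K38 ✓
(Grade=B65, Room=38, StudentID=767): 2 rows → Section = K61, K61 ✓
(Grade=B65, Room=40, StudentID=779): 2 rows → Section = K16, K16 ✓
(Grade=B65, Room=48, StudentID=767): 1 row → Section = K61 ✓
Every {Grade, Room, StudentID} value is associated with a single Section value, so {Grade, Room, StudentID} → Section holds.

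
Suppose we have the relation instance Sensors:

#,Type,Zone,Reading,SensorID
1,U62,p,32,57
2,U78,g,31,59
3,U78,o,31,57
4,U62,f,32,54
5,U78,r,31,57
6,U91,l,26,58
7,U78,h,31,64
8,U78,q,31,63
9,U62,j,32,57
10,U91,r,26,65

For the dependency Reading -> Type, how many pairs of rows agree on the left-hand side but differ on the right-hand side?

Reading=32: all 3 rows agree on Type — 0 pairs.
Reading=31: all 5 rows agree on Type — 0 pairs.
Reading=26: all 2 rows agree on Type — 0 pairs.

0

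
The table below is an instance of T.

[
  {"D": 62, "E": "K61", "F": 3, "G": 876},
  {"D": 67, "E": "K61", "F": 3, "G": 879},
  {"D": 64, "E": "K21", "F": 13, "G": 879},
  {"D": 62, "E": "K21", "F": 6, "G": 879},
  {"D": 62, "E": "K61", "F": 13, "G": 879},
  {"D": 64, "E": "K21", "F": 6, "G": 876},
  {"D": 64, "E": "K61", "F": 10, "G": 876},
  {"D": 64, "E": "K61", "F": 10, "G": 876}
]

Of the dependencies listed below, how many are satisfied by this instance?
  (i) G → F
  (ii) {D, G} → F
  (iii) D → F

(i) G → F: G=876: 4 rows → F takes values {3, 6, 10} — violation; G=879: 4 rows → F takes values {3, 13, 6} — violation — fails.
(ii) {D, G} → F: (D=62, G=879): 2 rows → F takes values {6, 13} — violation; (D=64, G=876): 3 rows → F takes values {6, 10} — violation — fails.
(iii) D → F: D=62: 3 rows → F takes values {3, 6, 13} — violation; D=64: 4 rows → F takes values {13, 6, 10} — violation — fails.
None of the 3 dependencies hold.

0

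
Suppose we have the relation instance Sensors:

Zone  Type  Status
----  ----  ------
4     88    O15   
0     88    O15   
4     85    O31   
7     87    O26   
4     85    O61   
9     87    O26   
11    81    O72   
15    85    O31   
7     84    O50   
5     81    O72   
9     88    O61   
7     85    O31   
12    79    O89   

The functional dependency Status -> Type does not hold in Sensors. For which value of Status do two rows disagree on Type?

Status=O15: 2 rows → Type = 88, 88 ✓
Status=O31: 3 rows → Type = 85, 85, 85 ✓
Status=O26: 2 rows → Type = 87, 87 ✓
Status=O61: 2 rows → Type takes values {85, 88} — violation
Status=O72: 2 rows → Type = 81, 81 ✓
Status=O50: 1 row → Type = 84 ✓
Status=O89: 1 row → Type = 79 ✓
The only Status value with inconsistent Type is Status=O61.

O61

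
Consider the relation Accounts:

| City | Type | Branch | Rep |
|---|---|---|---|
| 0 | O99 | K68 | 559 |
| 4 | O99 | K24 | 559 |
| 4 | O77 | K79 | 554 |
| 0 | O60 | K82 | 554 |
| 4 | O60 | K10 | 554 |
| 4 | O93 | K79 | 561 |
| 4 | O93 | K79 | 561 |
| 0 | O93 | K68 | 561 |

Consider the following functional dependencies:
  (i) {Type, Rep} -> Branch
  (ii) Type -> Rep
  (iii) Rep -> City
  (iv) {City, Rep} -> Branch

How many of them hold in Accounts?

(i) {Type, Rep} -> Branch: (Type=O99, Rep=559): 2 rows → Branch takes values {K68, K24} — violation; (Type=O60, Rep=554): 2 rows → Branch takes values {K82, K10} — violation; (Type=O93, Rep=561): 3 rows → Branch takes values {K79, K68} — violation — fails.
(ii) Type -> Rep: every LHS value maps to a single RHS value — holds.
(iii) Rep -> City: Rep=559: 2 rows → City takes values {0, 4} — violation; Rep=554: 3 rows → City takes values {4, 0} — violation; Rep=561: 3 rows → City takes values {4, 0} — violation — fails.
(iv) {City, Rep} -> Branch: (City=4, Rep=554): 2 rows → Branch takes values {K79, K10} — violation — fails.
1 of the 4 dependencies holds.

1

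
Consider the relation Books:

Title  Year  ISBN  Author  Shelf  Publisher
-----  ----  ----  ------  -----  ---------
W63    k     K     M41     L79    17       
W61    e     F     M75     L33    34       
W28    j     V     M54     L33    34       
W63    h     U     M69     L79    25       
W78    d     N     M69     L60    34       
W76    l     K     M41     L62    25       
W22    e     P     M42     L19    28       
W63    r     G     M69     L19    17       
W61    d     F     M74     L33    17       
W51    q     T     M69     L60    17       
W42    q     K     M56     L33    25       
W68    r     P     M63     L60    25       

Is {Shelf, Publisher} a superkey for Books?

Two distinct rows share (Shelf=L33, Publisher=34), so {Shelf, Publisher} does not determine every attribute — not a superkey.

No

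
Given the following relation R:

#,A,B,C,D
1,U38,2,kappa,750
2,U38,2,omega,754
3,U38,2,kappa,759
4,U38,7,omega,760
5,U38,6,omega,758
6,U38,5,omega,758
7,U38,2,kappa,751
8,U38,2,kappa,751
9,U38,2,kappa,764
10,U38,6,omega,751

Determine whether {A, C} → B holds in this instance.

No

(A=U38, C=kappa): rows 1, 3, 7, 8, 9 → B = 2, 2, 2, 2, 2 ✓
(A=U38, C=omega): rows 2, 4, 5, 6, 10 → B takes values {2, 7, 6, 5} — violation
Two rows agree on {A, C} but differ on B, so {A, C} → B does not hold.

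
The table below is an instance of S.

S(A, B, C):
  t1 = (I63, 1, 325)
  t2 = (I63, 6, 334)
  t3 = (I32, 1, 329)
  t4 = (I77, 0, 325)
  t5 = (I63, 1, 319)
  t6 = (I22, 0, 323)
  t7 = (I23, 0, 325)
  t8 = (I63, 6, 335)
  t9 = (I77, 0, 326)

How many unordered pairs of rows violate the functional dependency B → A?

7

B=1: violating pairs (1,3), (3,5) — 2 pairs.
B=6: all 2 rows agree on A — 0 pairs.
B=0: violating pairs (4,6), (4,7), (6,7), (6,9), (7,9) — 5 pairs.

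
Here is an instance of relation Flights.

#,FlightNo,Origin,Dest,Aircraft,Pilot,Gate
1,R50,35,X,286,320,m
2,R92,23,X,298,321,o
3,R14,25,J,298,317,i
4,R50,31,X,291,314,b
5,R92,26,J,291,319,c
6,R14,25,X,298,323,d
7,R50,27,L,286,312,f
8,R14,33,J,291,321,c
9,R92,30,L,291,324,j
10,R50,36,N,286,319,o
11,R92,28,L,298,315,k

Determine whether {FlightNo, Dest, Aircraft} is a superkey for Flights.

Yes

All 11 rows have distinct {FlightNo, Dest, Aircraft} values, so {FlightNo, Dest, Aircraft} → (all attributes) holds and {FlightNo, Dest, Aircraft} is a superkey.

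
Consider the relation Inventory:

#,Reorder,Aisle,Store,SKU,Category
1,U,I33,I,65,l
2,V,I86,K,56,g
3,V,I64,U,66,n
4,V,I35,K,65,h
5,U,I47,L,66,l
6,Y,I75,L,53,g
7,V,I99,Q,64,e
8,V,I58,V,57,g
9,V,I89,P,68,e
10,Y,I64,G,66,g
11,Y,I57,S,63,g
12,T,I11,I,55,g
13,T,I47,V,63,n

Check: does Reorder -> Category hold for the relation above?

Reorder=U: rows 1, 5 → Category = l, l ✓
Reorder=V: rows 2, 3, 4, 7, 8, 9 → Category takes values {g, n, h, e} — violation
Reorder=Y: rows 6, 10, 11 → Category = g, g, g ✓
Reorder=T: rows 12, 13 → Category takes values {g, n} — violation
Two rows agree on Reorder but differ on Category, so Reorder -> Category does not hold.

No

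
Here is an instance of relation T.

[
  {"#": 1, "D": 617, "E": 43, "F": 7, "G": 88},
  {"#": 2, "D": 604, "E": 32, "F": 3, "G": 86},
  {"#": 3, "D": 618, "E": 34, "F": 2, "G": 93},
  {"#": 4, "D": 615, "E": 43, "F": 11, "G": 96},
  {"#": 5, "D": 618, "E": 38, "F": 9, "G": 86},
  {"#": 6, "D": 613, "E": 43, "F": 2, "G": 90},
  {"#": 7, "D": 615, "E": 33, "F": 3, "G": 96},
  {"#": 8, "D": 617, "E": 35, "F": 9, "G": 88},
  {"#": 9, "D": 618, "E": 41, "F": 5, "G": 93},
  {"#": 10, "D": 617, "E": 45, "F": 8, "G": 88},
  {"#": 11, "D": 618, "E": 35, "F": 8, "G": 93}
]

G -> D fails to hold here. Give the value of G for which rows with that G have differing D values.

86

G=88: rows 1, 8, 10 → D = 617, 617, 617 ✓
G=86: rows 2, 5 → D takes values {604, 618} — violation
G=93: rows 3, 9, 11 → D = 618, 618, 618 ✓
G=96: rows 4, 7 → D = 615, 615 ✓
G=90: row 6 → D = 613 ✓
The only G value with inconsistent D is G=86.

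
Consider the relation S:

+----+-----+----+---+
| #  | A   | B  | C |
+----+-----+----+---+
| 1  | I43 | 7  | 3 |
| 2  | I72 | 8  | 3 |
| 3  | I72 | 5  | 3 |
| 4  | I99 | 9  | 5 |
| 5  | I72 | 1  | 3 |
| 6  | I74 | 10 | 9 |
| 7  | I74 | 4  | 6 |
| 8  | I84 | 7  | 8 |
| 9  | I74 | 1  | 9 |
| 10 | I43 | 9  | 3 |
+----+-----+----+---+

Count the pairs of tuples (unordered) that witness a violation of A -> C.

2

A=I43: all 2 rows agree on C — 0 pairs.
A=I72: all 3 rows agree on C — 0 pairs.
A=I74: violating pairs (6,7), (7,9) — 2 pairs.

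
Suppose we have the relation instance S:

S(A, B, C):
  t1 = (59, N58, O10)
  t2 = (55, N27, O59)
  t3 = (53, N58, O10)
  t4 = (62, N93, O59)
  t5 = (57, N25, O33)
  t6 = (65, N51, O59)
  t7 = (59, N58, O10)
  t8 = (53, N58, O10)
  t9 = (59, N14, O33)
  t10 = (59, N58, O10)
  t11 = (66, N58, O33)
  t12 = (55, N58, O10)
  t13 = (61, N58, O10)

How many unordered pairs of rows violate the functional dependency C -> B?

6

C=O10: all 7 rows agree on B — 0 pairs.
C=O59: violating pairs (2,4), (2,6), (4,6) — 3 pairs.
C=O33: violating pairs (5,9), (5,11), (9,11) — 3 pairs.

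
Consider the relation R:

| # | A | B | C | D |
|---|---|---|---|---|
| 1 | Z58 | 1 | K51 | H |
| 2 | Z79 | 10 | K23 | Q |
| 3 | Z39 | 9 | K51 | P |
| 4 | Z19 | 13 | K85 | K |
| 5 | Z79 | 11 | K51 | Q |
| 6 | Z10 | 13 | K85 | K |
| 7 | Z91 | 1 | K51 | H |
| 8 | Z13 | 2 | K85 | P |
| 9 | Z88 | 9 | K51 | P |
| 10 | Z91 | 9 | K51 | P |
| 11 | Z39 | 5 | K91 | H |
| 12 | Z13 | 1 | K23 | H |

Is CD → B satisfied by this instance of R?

(C=K51, D=H): rows 1, 7 → B = 1, 1 ✓
(C=K23, D=Q): row 2 → B = 10 ✓
(C=K51, D=P): rows 3, 9, 10 → B = 9, 9, 9 ✓
(C=K85, D=K): rows 4, 6 → B = 13, 13 ✓
(C=K51, D=Q): row 5 → B = 11 ✓
(C=K85, D=P): row 8 → B = 2 ✓
(C=K91, D=H): row 11 → B = 5 ✓
(C=K23, D=H): row 12 → B = 1 ✓
Every CD value is associated with a single B value, so CD → B holds.

Yes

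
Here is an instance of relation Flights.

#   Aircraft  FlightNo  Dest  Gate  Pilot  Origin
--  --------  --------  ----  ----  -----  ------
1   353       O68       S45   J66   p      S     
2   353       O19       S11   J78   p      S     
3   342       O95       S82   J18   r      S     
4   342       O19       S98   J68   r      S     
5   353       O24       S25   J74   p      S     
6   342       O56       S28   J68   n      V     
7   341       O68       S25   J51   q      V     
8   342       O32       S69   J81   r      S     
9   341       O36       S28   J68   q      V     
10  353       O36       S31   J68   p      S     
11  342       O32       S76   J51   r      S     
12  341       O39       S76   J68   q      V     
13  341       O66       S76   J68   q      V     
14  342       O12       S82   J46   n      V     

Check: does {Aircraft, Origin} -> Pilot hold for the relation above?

(Aircraft=353, Origin=S): rows 1, 2, 5, 10 → Pilot = p, p, p, p ✓
(Aircraft=342, Origin=S): rows 3, 4, 8, 11 → Pilot = r, r, r, r ✓
(Aircraft=342, Origin=V): rows 6, 14 → Pilot = n, n ✓
(Aircraft=341, Origin=V): rows 7, 9, 12, 13 → Pilot = q, q, q, q ✓
Every {Aircraft, Origin} value is associated with a single Pilot value, so {Aircraft, Origin} -> Pilot holds.

Yes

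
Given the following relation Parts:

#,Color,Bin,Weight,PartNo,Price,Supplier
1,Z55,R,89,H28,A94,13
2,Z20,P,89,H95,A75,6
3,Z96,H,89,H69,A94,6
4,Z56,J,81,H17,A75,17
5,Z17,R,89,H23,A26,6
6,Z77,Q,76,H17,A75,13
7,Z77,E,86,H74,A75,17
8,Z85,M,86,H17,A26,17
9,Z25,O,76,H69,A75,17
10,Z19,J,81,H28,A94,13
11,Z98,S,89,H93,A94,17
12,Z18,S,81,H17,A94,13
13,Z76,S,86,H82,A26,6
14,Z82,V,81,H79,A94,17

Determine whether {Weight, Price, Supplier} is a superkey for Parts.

No

Rows 10 and 12 have the same {Weight, Price, Supplier} value (Weight=81, Price=A94, Supplier=13) but are distinct tuples, so {Weight, Price, Supplier} does not determine every attribute — not a superkey.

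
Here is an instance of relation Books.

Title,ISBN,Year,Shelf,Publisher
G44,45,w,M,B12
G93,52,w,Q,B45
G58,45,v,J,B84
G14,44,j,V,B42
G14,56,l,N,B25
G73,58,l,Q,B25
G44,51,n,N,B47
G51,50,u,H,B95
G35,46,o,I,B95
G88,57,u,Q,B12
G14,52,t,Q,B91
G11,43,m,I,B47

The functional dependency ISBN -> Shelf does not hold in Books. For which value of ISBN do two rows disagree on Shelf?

ISBN=45: 2 rows → Shelf takes values {M, J} — violation
ISBN=52: 2 rows → Shelf = Q, Q ✓
ISBN=44: 1 row → Shelf = V ✓
ISBN=56: 1 row → Shelf = N ✓
ISBN=58: 1 row → Shelf = Q ✓
ISBN=51: 1 row → Shelf = N ✓
ISBN=50: 1 row → Shelf = H ✓
ISBN=46: 1 row → Shelf = I ✓
ISBN=57: 1 row → Shelf = Q ✓
ISBN=43: 1 row → Shelf = I ✓
The only ISBN value with inconsistent Shelf is ISBN=45.

45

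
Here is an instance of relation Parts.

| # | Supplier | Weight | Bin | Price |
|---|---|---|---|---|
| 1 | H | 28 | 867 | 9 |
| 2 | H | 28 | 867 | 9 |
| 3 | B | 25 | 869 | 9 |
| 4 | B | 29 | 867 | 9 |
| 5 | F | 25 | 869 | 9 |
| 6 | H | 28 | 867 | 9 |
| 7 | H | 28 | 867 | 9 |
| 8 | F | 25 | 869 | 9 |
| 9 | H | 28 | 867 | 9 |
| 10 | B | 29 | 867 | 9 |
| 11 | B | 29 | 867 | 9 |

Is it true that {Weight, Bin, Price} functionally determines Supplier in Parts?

No

(Weight=28, Bin=867, Price=9): rows 1, 2, 6, 7, 9 → Supplier = H, H, H, H, H ✓
(Weight=25, Bin=869, Price=9): rows 3, 5, 8 → Supplier takes values {B, F} — violation
(Weight=29, Bin=867, Price=9): rows 4, 10, 11 → Supplier = B, B, B ✓
Two rows agree on {Weight, Bin, Price} but differ on Supplier, so {Weight, Bin, Price} -> Supplier does not hold.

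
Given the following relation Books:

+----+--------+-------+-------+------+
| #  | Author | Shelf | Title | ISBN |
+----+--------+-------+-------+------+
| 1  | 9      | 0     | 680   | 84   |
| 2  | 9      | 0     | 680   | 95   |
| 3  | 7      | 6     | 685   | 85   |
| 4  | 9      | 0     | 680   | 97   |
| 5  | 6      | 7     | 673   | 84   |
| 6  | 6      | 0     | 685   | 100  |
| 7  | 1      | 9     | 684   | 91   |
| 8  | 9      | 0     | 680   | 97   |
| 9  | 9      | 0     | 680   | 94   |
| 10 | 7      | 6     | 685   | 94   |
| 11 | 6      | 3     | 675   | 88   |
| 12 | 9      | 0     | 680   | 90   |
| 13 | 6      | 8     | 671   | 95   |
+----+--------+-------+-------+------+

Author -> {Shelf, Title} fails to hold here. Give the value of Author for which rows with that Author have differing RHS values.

Author=9: rows 1, 2, 4, 8, 9, 12 → {Shelf,Title} = (0, 680), (0, 680), (0, 680), (0, 680), (0, 680), (0, 680) ✓
Author=7: rows 3, 10 → {Shelf,Title} = (6, 685), (6, 685) ✓
Author=6: rows 5, 6, 11, 13 → {Shelf,Title} takes values {(7, 673), (0, 685), (3, 675), (8, 671)} — violation
Author=1: row 7 → {Shelf,Title} = (9, 684) ✓
The only Author value with inconsistent RHS is Author=6.

6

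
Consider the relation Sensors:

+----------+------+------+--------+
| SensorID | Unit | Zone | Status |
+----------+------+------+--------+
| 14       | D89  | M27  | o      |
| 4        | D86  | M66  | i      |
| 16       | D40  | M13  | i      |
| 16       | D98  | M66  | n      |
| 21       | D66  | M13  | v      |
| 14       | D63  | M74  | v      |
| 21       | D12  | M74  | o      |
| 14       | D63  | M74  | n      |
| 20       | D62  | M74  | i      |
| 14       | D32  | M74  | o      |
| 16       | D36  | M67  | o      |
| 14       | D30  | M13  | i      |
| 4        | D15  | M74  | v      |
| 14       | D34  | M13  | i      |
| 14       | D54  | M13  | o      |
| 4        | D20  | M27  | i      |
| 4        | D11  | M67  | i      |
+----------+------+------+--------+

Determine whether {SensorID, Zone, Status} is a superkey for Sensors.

No

Two distinct rows share (SensorID=14, Zone=M13, Status=i), so {SensorID, Zone, Status} does not determine every attribute — not a superkey.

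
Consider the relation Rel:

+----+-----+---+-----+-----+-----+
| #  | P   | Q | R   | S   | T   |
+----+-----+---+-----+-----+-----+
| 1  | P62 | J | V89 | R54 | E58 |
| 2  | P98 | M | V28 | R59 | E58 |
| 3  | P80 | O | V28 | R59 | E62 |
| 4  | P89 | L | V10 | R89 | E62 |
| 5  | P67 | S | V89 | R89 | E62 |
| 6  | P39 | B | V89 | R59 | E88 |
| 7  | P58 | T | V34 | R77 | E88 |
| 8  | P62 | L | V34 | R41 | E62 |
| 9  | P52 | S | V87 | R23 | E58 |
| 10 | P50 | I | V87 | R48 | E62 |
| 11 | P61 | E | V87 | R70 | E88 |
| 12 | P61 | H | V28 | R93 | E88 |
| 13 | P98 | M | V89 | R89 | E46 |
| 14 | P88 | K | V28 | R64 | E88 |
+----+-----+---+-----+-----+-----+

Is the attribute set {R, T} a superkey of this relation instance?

No

Rows 12 and 14 have the same {R, T} value (R=V28, T=E88) but are distinct tuples, so {R, T} does not determine every attribute — not a superkey.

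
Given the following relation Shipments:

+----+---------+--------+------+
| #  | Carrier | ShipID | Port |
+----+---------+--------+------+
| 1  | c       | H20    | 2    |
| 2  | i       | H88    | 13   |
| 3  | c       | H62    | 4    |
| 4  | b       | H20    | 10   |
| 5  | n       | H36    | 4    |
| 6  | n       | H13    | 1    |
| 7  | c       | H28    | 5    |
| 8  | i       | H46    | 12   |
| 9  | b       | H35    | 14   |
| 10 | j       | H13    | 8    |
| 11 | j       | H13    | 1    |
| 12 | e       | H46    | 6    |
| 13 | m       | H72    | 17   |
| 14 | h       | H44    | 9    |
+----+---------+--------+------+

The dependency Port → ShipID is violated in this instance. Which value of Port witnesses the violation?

4

Port=2: row 1 → ShipID = H20 ✓
Port=13: row 2 → ShipID = H88 ✓
Port=4: rows 3, 5 → ShipID takes values {H62, H36} — violation
Port=10: row 4 → ShipID = H20 ✓
Port=1: rows 6, 11 → ShipID = H13, H13 ✓
Port=5: row 7 → ShipID = H28 ✓
Port=12: row 8 → ShipID = H46 ✓
Port=14: row 9 → ShipID = H35 ✓
Port=8: row 10 → ShipID = H13 ✓
Port=6: row 12 → ShipID = H46 ✓
Port=17: row 13 → ShipID = H72 ✓
Port=9: row 14 → ShipID = H44 ✓
The only Port value with inconsistent ShipID is Port=4.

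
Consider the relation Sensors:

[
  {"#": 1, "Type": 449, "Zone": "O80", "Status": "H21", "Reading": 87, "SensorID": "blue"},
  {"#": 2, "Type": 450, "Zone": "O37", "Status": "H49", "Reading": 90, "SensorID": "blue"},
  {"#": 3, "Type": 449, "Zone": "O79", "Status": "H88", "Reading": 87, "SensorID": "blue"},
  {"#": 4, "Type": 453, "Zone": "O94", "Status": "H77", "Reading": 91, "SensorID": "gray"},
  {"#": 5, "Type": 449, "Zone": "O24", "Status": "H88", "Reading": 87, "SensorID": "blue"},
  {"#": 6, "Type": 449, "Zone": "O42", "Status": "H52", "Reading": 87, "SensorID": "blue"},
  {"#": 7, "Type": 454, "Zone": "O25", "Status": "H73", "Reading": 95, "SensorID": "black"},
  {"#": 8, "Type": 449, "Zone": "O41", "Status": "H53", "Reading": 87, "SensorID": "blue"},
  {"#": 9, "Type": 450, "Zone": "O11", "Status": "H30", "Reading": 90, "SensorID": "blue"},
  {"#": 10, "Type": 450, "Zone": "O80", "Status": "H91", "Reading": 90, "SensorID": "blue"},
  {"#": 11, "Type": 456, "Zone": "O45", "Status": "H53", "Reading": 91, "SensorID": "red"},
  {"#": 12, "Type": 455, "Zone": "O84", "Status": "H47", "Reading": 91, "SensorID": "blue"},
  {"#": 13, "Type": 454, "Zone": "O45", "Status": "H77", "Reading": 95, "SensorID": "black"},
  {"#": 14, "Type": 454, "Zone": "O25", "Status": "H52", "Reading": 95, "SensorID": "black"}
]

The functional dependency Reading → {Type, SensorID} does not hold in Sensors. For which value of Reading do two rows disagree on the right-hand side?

91

Reading=87: rows 1, 3, 5, 6, 8 → {Type,SensorID} = (449, blue), (449, blue), (449, blue), (449, blue), (449, blue) ✓
Reading=90: rows 2, 9, 10 → {Type,SensorID} = (450, blue), (450, blue), (450, blue) ✓
Reading=91: rows 4, 11, 12 → {Type,SensorID} takes values {(453, gray), (456, red), (455, blue)} — violation
Reading=95: rows 7, 13, 14 → {Type,SensorID} = (454, black), (454, black), (454, black) ✓
The only Reading value with inconsistent RHS is Reading=91.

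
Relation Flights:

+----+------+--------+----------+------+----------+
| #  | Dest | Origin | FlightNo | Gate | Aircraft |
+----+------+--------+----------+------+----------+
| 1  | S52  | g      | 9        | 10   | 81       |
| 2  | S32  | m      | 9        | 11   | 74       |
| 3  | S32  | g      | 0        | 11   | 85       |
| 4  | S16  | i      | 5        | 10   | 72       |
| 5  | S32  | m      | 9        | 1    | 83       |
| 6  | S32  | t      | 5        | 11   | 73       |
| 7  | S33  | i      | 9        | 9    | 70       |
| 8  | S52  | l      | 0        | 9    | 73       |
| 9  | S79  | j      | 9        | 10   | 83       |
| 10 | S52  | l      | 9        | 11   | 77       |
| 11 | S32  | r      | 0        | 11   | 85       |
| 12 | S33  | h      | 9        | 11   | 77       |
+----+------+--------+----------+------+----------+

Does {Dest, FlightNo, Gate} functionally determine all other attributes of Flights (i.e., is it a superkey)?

No

Rows 3 and 11 have the same {Dest, FlightNo, Gate} value (Dest=S32, FlightNo=0, Gate=11) but are distinct tuples, so {Dest, FlightNo, Gate} does not determine every attribute — not a superkey.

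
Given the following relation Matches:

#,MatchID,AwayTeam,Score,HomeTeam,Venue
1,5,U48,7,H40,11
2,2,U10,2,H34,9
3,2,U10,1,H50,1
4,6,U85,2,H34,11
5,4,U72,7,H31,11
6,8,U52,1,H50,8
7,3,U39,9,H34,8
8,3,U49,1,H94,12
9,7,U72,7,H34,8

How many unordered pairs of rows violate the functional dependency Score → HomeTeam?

Score=7: violating pairs (1,5), (1,9), (5,9) — 3 pairs.
Score=2: all 2 rows agree on HomeTeam — 0 pairs.
Score=1: violating pairs (3,8), (6,8) — 2 pairs.

5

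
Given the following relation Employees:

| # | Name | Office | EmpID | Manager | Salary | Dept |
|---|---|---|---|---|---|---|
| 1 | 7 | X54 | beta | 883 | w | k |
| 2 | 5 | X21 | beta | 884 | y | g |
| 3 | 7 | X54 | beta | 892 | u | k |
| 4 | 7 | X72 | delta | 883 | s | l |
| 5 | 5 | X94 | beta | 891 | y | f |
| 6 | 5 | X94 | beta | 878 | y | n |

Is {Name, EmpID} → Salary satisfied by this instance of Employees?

(Name=7, EmpID=beta): rows 1, 3 → Salary takes values {w, u} — violation
(Name=5, EmpID=beta): rows 2, 5, 6 → Salary = y, y, y ✓
(Name=7, EmpID=delta): row 4 → Salary = s ✓
Two rows agree on {Name, EmpID} but differ on Salary, so {Name, EmpID} → Salary does not hold.

No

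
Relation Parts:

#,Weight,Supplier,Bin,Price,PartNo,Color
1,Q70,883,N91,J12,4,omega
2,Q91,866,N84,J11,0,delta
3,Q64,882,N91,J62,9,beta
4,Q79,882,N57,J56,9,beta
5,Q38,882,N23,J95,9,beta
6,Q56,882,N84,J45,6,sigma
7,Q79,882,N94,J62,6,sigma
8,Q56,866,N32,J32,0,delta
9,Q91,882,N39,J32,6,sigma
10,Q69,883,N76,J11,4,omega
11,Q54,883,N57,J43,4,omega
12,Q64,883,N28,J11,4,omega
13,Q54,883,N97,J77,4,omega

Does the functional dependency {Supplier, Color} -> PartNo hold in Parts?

(Supplier=883, Color=omega): rows 1, 10, 11, 12, 13 → PartNo = 4, 4, 4, 4, 4 ✓
(Supplier=866, Color=delta): rows 2, 8 → PartNo = 0, 0 ✓
(Supplier=882, Color=beta): rows 3, 4, 5 → PartNo = 9, 9, 9 ✓
(Supplier=882, Color=sigma): rows 6, 7, 9 → PartNo = 6, 6, 6 ✓
Every {Supplier, Color} value is associated with a single PartNo value, so {Supplier, Color} -> PartNo holds.

Yes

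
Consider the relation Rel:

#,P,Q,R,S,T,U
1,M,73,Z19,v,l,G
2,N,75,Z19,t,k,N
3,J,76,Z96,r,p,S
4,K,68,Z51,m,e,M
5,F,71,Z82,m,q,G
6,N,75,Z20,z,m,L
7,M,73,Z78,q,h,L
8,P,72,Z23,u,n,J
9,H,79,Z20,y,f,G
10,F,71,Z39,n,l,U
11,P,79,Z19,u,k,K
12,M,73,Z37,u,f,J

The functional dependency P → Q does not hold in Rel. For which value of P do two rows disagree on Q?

P

P=M: rows 1, 7, 12 → Q = 73, 73, 73 ✓
P=N: rows 2, 6 → Q = 75, 75 ✓
P=J: row 3 → Q = 76 ✓
P=K: row 4 → Q = 68 ✓
P=F: rows 5, 10 → Q = 71, 71 ✓
P=P: rows 8, 11 → Q takes values {72, 79} — violation
P=H: row 9 → Q = 79 ✓
The only P value with inconsistent Q is P=P.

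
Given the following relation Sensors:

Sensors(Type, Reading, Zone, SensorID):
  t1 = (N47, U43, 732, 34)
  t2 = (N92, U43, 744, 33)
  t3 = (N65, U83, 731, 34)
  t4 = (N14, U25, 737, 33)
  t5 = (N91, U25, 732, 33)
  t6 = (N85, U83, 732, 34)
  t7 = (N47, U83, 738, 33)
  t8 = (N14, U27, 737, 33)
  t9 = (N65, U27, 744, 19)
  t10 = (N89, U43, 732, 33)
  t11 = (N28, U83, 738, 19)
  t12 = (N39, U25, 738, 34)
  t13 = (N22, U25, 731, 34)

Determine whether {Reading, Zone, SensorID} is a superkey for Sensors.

All 13 rows have distinct {Reading, Zone, SensorID} values, so {Reading, Zone, SensorID} → (all attributes) holds and {Reading, Zone, SensorID} is a superkey.

Yes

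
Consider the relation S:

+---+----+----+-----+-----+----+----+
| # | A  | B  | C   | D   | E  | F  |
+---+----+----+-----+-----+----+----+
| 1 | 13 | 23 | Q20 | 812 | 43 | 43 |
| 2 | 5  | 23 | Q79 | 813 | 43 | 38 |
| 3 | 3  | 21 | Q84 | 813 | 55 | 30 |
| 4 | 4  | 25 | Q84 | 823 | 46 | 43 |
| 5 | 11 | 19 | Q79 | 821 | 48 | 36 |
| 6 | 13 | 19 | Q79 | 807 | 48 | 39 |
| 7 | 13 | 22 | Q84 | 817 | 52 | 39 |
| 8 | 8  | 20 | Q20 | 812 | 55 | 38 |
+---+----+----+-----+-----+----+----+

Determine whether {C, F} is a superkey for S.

All 8 rows have distinct {C, F} values, so {C, F} → (all attributes) holds and {C, F} is a superkey.

Yes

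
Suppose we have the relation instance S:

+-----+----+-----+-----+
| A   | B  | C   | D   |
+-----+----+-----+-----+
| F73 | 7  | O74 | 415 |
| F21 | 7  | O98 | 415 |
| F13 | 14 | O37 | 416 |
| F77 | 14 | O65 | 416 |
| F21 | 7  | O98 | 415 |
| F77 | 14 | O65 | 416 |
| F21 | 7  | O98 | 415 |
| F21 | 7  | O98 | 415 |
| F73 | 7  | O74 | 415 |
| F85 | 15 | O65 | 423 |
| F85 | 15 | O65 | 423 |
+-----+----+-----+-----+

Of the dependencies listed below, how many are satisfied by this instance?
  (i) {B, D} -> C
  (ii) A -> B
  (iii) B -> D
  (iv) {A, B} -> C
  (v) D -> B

(i) {B, D} -> C: (B=7, D=415): 6 rows → C takes values {O74, O98} — violation; (B=14, D=416): 3 rows → C takes values {O37, O65} — violation — fails.
(ii) A -> B: every LHS value maps to a single RHS value — holds.
(iii) B -> D: every LHS value maps to a single RHS value — holds.
(iv) {A, B} -> C: every LHS value maps to a single RHS value — holds.
(v) D -> B: every LHS value maps to a single RHS value — holds.
4 of the 5 dependencies hold.

4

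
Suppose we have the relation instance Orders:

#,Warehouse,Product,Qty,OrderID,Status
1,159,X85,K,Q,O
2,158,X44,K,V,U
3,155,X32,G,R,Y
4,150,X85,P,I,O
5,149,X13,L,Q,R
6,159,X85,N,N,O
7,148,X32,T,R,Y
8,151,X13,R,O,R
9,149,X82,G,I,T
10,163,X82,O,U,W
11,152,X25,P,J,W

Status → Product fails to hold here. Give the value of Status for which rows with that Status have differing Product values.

W

Status=O: rows 1, 4, 6 → Product = X85, X85, X85 ✓
Status=U: row 2 → Product = X44 ✓
Status=Y: rows 3, 7 → Product = X32, X32 ✓
Status=R: rows 5, 8 → Product = X13, X13 ✓
Status=T: row 9 → Product = X82 ✓
Status=W: rows 10, 11 → Product takes values {X82, X25} — violation
The only Status value with inconsistent Product is Status=W.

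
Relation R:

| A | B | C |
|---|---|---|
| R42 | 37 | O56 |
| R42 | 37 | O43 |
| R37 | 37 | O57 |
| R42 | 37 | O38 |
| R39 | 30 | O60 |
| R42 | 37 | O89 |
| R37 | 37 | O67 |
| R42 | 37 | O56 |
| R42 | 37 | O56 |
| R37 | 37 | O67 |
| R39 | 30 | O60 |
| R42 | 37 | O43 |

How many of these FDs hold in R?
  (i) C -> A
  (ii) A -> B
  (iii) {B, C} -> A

3

(i) C -> A: every LHS value maps to a single RHS value — holds.
(ii) A -> B: every LHS value maps to a single RHS value — holds.
(iii) {B, C} -> A: every LHS value maps to a single RHS value — holds.
3 of the 3 dependencies hold.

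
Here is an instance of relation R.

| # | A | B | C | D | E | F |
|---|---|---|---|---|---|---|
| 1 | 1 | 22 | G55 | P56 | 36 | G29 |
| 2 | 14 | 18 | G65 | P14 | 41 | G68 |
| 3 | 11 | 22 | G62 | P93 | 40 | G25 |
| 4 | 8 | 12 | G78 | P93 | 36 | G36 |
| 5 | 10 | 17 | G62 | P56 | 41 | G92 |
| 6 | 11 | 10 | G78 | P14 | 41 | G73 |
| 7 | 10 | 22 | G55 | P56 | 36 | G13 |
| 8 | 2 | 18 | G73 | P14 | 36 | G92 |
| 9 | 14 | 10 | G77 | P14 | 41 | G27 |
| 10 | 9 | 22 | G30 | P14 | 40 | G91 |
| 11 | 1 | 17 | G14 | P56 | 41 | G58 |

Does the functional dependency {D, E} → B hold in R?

(D=P56, E=36): rows 1, 7 → B = 22, 22 ✓
(D=P14, E=41): rows 2, 6, 9 → B takes values {18, 10} — violation
(D=P93, E=40): row 3 → B = 22 ✓
(D=P93, E=36): row 4 → B = 12 ✓
(D=P56, E=41): rows 5, 11 → B = 17, 17 ✓
(D=P14, E=36): row 8 → B = 18 ✓
(D=P14, E=40): row 10 → B = 22 ✓
Two rows agree on {D, E} but differ on B, so {D, E} → B does not hold.

No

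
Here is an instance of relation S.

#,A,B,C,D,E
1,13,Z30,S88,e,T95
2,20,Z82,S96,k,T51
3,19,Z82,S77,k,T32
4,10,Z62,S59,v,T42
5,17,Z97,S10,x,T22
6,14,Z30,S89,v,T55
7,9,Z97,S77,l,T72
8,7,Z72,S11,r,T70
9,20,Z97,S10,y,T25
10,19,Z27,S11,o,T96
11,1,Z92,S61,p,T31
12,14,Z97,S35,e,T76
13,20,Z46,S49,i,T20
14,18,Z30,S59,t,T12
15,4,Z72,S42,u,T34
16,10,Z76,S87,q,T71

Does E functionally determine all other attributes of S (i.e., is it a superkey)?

All 16 rows have distinct E values, so E → (all attributes) holds and E is a superkey.

Yes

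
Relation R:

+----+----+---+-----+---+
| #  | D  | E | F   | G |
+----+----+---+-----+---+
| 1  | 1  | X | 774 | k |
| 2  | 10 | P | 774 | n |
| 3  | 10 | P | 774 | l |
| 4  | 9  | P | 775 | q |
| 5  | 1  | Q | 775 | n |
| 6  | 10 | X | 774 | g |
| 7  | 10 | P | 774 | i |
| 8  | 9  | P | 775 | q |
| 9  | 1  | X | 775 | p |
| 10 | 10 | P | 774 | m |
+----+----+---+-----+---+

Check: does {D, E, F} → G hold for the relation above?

(D=1, E=X, F=774): row 1 → G = k ✓
(D=10, E=P, F=774): rows 2, 3, 7, 10 → G takes values {n, l, i, m} — violation
(D=9, E=P, F=775): rows 4, 8 → G = q, q ✓
(D=1, E=Q, F=775): row 5 → G = n ✓
(D=10, E=X, F=774): row 6 → G = g ✓
(D=1, E=X, F=775): row 9 → G = p ✓
Two rows agree on {D, E, F} but differ on G, so {D, E, F} → G does not hold.

No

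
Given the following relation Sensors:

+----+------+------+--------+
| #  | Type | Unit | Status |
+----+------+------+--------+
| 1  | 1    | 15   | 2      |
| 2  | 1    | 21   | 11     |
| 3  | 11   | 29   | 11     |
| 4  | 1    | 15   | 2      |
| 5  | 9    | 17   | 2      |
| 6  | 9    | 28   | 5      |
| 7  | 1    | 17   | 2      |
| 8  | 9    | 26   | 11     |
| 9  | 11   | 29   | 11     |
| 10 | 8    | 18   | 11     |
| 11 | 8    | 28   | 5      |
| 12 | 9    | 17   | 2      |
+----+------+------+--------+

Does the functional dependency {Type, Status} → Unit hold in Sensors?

(Type=1, Status=2): rows 1, 4, 7 → Unit takes values {15, 17} — violation
(Type=1, Status=11): row 2 → Unit = 21 ✓
(Type=11, Status=11): rows 3, 9 → Unit = 29, 29 ✓
(Type=9, Status=2): rows 5, 12 → Unit = 17, 17 ✓
(Type=9, Status=5): row 6 → Unit = 28 ✓
(Type=9, Status=11): row 8 → Unit = 26 ✓
(Type=8, Status=11): row 10 → Unit = 18 ✓
(Type=8, Status=5): row 11 → Unit = 28 ✓
Two rows agree on {Type, Status} but differ on Unit, so {Type, Status} → Unit does not hold.

No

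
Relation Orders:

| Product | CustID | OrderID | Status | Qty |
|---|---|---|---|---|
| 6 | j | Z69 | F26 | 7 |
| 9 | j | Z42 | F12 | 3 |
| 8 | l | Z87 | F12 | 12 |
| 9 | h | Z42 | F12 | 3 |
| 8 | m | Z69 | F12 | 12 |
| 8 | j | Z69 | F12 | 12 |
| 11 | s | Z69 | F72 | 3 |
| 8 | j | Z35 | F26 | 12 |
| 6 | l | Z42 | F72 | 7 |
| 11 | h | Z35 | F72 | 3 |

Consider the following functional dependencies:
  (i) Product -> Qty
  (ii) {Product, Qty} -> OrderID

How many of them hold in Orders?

(i) Product -> Qty: every LHS value maps to a single RHS value — holds.
(ii) {Product, Qty} -> OrderID: (Product=6, Qty=7): 2 rows → OrderID takes values {Z69, Z42} — violation; (Product=8, Qty=12): 4 rows → OrderID takes values {Z87, Z69, Z35} — violation; (Product=11, Qty=3): 2 rows → OrderID takes values {Z69, Z35} — violation — fails.
1 of the 2 dependencies holds.

1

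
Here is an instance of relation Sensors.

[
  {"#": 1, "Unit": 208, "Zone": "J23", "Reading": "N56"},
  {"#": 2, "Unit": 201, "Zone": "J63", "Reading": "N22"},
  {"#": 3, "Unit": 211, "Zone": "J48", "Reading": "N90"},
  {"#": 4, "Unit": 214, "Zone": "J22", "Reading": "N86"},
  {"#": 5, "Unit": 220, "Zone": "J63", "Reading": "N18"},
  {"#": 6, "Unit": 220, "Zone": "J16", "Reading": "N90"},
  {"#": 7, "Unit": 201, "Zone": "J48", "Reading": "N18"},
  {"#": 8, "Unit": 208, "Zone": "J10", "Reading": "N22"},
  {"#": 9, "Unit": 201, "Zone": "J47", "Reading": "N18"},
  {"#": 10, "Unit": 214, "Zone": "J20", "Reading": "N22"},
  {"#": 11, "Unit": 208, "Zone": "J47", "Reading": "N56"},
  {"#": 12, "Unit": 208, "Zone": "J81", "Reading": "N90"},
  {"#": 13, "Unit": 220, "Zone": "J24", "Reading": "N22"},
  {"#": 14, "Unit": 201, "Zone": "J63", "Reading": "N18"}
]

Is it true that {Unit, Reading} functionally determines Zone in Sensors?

No

(Unit=208, Reading=N56): rows 1, 11 → Zone takes values {J23, J47} — violation
(Unit=201, Reading=N22): row 2 → Zone = J63 ✓
(Unit=211, Reading=N90): row 3 → Zone = J48 ✓
(Unit=214, Reading=N86): row 4 → Zone = J22 ✓
(Unit=220, Reading=N18): row 5 → Zone = J63 ✓
(Unit=220, Reading=N90): row 6 → Zone = J16 ✓
(Unit=201, Reading=N18): rows 7, 9, 14 → Zone takes values {J48, J47, J63} — violation
(Unit=208, Reading=N22): row 8 → Zone = J10 ✓
(Unit=214, Reading=N22): row 10 → Zone = J20 ✓
(Unit=208, Reading=N90): row 12 → Zone = J81 ✓
(Unit=220, Reading=N22): row 13 → Zone = J24 ✓
Two rows agree on {Unit, Reading} but differ on Zone, so {Unit, Reading} -> Zone does not hold.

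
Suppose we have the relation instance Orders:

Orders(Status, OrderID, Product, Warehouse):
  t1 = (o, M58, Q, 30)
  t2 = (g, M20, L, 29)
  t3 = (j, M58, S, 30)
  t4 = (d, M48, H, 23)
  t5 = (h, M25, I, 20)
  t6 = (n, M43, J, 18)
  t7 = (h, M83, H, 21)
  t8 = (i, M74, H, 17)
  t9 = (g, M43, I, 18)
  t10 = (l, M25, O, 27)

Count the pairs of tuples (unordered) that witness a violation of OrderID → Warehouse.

OrderID=M58: all 2 rows agree on Warehouse — 0 pairs.
OrderID=M25: violating pairs (5,10) — 1 pair.
OrderID=M43: all 2 rows agree on Warehouse — 0 pairs.

1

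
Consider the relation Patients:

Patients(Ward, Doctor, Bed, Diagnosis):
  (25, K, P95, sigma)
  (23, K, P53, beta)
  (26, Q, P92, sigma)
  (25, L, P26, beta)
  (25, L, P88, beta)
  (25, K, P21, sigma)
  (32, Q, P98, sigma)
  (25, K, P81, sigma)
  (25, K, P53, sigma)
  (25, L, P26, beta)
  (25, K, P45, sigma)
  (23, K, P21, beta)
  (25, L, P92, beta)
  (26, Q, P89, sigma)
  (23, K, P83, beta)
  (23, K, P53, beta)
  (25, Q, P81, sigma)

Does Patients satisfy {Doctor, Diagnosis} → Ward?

No

(Doctor=K, Diagnosis=sigma): 5 rows → Ward = 25, 25, 25, 25, 25 ✓
(Doctor=K, Diagnosis=beta): 4 rows → Ward = 23, 23, 23, 23 ✓
(Doctor=Q, Diagnosis=sigma): 4 rows → Ward takes values {26, 32, 25} — violation
(Doctor=L, Diagnosis=beta): 4 rows → Ward = 25, 25, 25, 25 ✓
Two rows agree on {Doctor, Diagnosis} but differ on Ward, so {Doctor, Diagnosis} → Ward does not hold.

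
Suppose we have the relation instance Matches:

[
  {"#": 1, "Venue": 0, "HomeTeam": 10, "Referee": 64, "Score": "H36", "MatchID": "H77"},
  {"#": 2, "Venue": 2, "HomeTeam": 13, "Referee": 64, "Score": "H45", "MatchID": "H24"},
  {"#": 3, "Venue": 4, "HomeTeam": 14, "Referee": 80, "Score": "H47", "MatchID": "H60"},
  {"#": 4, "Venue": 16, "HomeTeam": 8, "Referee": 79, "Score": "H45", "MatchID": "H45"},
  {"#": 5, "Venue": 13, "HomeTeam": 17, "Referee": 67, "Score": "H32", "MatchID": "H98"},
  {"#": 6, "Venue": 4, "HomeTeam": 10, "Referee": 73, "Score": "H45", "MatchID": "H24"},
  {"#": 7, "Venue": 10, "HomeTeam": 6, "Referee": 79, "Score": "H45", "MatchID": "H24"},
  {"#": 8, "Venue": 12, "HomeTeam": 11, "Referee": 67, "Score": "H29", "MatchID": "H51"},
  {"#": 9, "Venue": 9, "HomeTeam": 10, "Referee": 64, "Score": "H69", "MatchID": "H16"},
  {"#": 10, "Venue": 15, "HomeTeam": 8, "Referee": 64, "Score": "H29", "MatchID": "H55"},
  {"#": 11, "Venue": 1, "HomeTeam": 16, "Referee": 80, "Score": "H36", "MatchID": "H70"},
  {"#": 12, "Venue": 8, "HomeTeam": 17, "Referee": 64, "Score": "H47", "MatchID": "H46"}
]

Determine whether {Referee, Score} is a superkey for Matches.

Rows 4 and 7 have the same {Referee, Score} value (Referee=79, Score=H45) but are distinct tuples, so {Referee, Score} does not determine every attribute — not a superkey.

No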